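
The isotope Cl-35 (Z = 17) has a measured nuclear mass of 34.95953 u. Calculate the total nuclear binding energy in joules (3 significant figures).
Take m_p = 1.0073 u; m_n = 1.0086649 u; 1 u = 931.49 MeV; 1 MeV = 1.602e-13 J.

4.78e-11 J

The nucleus contains 17 protons and 35 − 17 = 18 neutrons.
Σm = 17·m_p + 18·m_n = 17.1241 + 18.1559682 = 35.2800682 u
Mass defect Δm = 35.2800682 − 34.95953 = 0.3205382 u
Converting to energy: 0.3205382 u × 931.49 MeV/u = 298.578 MeV
In joules: 298.578 MeV × 1.602e-13 J/MeV = 4.7832e-11 J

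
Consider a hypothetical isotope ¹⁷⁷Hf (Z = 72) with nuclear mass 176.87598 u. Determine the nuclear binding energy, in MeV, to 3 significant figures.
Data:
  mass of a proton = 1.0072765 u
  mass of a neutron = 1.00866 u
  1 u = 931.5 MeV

1450 MeV

Total constituent mass: 72 × 1.0072765 + 105 × 1.00866 = 178.4332080 u
The mass defect is 178.4332080 − 176.87598 = 1.5572280 u.
E_B = 1.5572280 × 931.5 = 1450.56 MeV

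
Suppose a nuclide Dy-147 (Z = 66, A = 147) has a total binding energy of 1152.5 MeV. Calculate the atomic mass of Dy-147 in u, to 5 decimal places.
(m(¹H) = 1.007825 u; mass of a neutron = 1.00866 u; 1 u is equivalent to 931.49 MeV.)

146.98064 u

Mass defect = 1152.5 MeV / (931.49 MeV/u) = 1.23726503 u
Constituent mass = 66(1.007825) + 81(1.00866) = 148.217910 u
Atomic mass = 148.217910 − 1.23726503 = 146.98064497 u ≈ 146.98064 u (to 5 decimal places)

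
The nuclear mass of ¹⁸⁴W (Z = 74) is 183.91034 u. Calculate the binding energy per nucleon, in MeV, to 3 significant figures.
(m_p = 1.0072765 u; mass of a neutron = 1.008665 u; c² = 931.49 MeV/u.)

8.01 MeV/nucleon

Mass of separated nucleons = 74(1.0072765) + 110(1.008665) = 74.5384610 + 110.953150 = 185.4916110 u
Δm = 185.4916110 − 183.91034 = 1.5812710 u
Binding energy = Δm·c² = 1.5812710 × 931.49 MeV/u = 1472.94 MeV
Per nucleon: 1472.94 / 184 = 8.005 MeV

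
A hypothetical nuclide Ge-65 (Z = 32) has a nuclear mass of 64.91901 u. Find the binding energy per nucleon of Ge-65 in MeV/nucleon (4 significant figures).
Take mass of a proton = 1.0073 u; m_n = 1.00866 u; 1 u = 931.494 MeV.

8.604 MeV/nucleon

Total constituent mass: 32 × 1.0073 + 33 × 1.00866 = 65.51938 u
Mass defect Δm = 65.51938 − 64.91901 = 0.60037 u
Binding energy = Δm·c² = 0.60037 × 931.494 MeV/u = 559.241 MeV
Dividing by A = 65 gives 8.604 MeV per nucleon.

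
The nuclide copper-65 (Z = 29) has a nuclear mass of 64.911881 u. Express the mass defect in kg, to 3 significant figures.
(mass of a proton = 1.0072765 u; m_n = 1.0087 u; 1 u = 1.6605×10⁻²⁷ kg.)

1.02e-27 kg

The nucleus contains 29 protons and 65 − 29 = 36 neutrons.
Mass of separated nucleons = 29(1.0072765) + 36(1.0087) = 29.2110185 + 36.3132 = 65.5242185 u
The mass defect is 65.5242185 − 64.911881 = 0.6123375 u.
In SI units: 0.6123375 u × 1.6605×10⁻²⁷ kg/u = 1.0168e-27 kg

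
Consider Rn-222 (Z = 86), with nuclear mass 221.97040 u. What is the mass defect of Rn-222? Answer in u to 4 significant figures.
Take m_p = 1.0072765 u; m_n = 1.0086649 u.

With 86 protons and 136 neutrons (A = 222):
Total constituent mass: 86 × 1.0072765 + 136 × 1.0086649 = 223.8042054 u
Mass defect Δm = 223.8042054 − 221.97040 = 1.8338054 u

1.834 u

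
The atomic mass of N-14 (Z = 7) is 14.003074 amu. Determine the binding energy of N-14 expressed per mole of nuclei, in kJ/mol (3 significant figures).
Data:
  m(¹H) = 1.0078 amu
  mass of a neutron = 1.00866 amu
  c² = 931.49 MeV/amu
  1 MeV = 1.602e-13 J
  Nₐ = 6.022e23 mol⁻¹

Total constituent mass: 7 × 1.0078 + 7 × 1.00866 = 14.11522 amu
Mass defect Δm = 14.11522 − 14.003074 = 0.112146 amu
Binding energy = Δm·c² = 0.112146 × 931.49 MeV/amu = 104.463 MeV
Per nucleus in joules: 104.463 MeV × 1.602e-13 J/MeV = 1.6735e-11 J
Per mole: 1.6735e-11 J × 6.022e23 mol⁻¹ = 1.0078e+13 J/mol

1.01e+10 kJ/mol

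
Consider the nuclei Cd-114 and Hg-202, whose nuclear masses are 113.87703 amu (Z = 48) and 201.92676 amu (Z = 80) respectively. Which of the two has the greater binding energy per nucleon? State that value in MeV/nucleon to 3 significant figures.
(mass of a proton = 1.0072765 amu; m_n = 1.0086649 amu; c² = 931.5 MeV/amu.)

Cd-114; 8.53 MeV/nucleon

Cd-114: Σm = 48(1.0072765) + 66(1.0086649) = 114.9211554 amu; Δm = 1.0441254 amu; E_B = 972.60 MeV; E_B/A = 8.532 MeV
Hg-202: Σm = 80(1.0072765) + 122(1.0086649) = 203.6392378 amu; Δm = 1.7124778 amu; E_B = 1595.2 MeV; E_B/A = 7.897 MeV
Cd-114 has the higher binding energy per nucleon, so it is the more tightly bound nucleus.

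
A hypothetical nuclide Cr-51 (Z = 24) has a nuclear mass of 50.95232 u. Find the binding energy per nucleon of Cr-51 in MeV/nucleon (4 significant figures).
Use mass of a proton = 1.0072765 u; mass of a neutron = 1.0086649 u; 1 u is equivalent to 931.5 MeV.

8.334 MeV/nucleon

The nucleus contains 24 protons and 51 − 24 = 27 neutrons.
Total constituent mass: 24 × 1.0072765 + 27 × 1.0086649 = 51.4085883 u
Δm = 51.4085883 − 50.95232 = 0.4562683 u
Converting to energy: 0.4562683 u × 931.5 MeV/u = 425.014 MeV
BE/A = 425.014 MeV / 51 = 8.334 MeV/nucleon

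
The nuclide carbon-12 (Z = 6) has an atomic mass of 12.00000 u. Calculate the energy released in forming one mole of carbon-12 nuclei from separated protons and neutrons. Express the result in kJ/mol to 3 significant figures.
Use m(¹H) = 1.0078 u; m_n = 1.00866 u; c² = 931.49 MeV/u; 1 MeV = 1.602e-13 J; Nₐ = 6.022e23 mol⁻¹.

The nucleus contains 6 protons and 12 − 6 = 6 neutrons.
Total constituent mass: 6 × 1.0078 + 6 × 1.00866 = 12.09876 u
The mass defect is 12.09876 − 12.00000 = 0.09876 u.
Converting to energy: 0.09876 u × 931.49 MeV/u = 91.9940 MeV
Per nucleus in joules: 91.9940 MeV × 1.602e-13 J/MeV = 1.4737e-11 J
Per mole: 1.4737e-11 J × 6.022e23 mol⁻¹ = 8.8746e+12 J/mol

8.87e+09 kJ/mol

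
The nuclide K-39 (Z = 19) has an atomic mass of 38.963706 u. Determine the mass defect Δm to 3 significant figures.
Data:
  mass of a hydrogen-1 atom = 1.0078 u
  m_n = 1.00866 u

0.358 u

Total constituent mass: 19 × 1.0078 + 20 × 1.00866 = 39.32140 u
Mass defect Δm = 39.32140 − 38.963706 = 0.357694 u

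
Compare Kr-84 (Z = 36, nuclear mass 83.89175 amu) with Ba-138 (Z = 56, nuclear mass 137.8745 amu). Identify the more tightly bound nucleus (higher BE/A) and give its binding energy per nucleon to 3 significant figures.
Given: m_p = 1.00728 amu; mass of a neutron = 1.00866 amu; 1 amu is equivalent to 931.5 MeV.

Kr-84: Σm = 36(1.00728) + 48(1.00866) = 84.67776 amu; Δm = 0.78601 amu; E_B = 732.17 MeV; E_B/A = 8.716 MeV
Ba-138: Σm = 56(1.00728) + 82(1.00866) = 139.11780 amu; Δm = 1.24330 amu; E_B = 1158.1 MeV; E_B/A = 8.392 MeV
Kr-84 has the higher binding energy per nucleon, so it is the more tightly bound nucleus.

Kr-84; 8.72 MeV/nucleon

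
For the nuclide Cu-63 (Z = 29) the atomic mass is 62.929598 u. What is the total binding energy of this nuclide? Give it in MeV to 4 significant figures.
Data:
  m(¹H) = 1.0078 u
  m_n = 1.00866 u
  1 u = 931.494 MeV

550.6 MeV

Mass of separated nucleons = 29(1.0078) + 34(1.00866) = 29.2262 + 34.29444 = 63.52064 u
The mass defect is 63.52064 − 62.929598 = 0.591042 u.
Converting to energy: 0.591042 u × 931.494 MeV/u = 550.552 MeV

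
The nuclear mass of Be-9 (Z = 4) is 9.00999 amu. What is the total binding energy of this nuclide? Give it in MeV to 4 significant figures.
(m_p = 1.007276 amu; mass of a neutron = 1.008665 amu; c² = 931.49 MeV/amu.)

58.16 MeV

Total constituent mass: 4 × 1.007276 + 5 × 1.008665 = 9.072429 amu
Δm = 9.072429 − 9.00999 = 0.062439 amu
E_B = 0.062439 × 931.49 = 58.1613 MeV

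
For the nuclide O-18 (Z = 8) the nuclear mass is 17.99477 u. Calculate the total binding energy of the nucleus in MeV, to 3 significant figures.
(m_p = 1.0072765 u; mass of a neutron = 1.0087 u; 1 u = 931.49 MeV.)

140 MeV

Σm = 8·m_p + 10·m_n = 8.0582120 + 10.0870 = 18.1452120 u
Mass defect Δm = 18.1452120 − 17.99477 = 0.1504420 u
Binding energy = Δm·c² = 0.1504420 × 931.49 MeV/u = 140.135 MeV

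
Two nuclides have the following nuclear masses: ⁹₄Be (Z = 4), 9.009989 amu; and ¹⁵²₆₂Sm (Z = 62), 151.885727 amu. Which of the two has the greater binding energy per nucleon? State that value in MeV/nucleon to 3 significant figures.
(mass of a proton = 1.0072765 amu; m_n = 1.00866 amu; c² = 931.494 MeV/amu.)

⁹₄Be: Σm = 4(1.0072765) + 5(1.00866) = 9.0724060 amu; Δm = 0.0624170 amu; E_B = 58.141 MeV; E_B/A = 6.460 MeV
¹⁵²₆₂Sm: Σm = 62(1.0072765) + 90(1.00866) = 153.2305430 amu; Δm = 1.3448160 amu; E_B = 1252.7 MeV; E_B/A = 8.241 MeV
¹⁵²₆₂Sm has the higher binding energy per nucleon, so it is the more tightly bound nucleus.

¹⁵²₆₂Sm; 8.24 MeV/nucleon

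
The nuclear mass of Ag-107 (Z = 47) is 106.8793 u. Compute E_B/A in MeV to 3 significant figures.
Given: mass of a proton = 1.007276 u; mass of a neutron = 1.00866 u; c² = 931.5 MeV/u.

Mass of separated nucleons = 47(1.007276) + 60(1.00866) = 47.341972 + 60.51960 = 107.861572 u
Mass defect Δm = 107.861572 − 106.8793 = 0.982272 u
Binding energy = Δm·c² = 0.982272 × 931.5 MeV/u = 914.986 MeV
Dividing by A = 107 gives 8.551 MeV per nucleon.

8.55 MeV/nucleon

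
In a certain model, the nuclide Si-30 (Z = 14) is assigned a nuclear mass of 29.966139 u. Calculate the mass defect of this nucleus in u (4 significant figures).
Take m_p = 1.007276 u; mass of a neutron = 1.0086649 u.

The nucleus contains 14 protons and 30 − 14 = 16 neutrons.
Σm = 14·m_p + 16·m_n = 14.101864 + 16.1386384 = 30.2405024 u
Δm = 30.2405024 − 29.966139 = 0.2743634 u

0.2744 u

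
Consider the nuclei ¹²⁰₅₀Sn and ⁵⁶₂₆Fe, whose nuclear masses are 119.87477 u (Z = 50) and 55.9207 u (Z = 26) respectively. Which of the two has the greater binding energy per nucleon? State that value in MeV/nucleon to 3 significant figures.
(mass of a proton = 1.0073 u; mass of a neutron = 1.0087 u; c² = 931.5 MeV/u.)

¹²⁰₅₀Sn: Σm = 50(1.0073) + 70(1.0087) = 120.9740 u; Δm = 1.09923 u; E_B = 1023.9 MeV; E_B/A = 8.533 MeV
⁵⁶₂₆Fe: Σm = 26(1.0073) + 30(1.0087) = 56.4508 u; Δm = 0.5301 u; E_B = 493.79 MeV; E_B/A = 8.818 MeV
⁵⁶₂₆Fe has the higher binding energy per nucleon, so it is the more tightly bound nucleus.

⁵⁶₂₆Fe; 8.82 MeV/nucleon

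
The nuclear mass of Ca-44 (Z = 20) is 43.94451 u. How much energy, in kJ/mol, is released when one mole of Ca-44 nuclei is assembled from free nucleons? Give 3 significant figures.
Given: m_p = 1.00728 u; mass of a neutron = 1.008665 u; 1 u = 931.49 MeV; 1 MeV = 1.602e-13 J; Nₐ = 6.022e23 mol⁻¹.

Mass of separated nucleons = 20(1.00728) + 24(1.008665) = 20.14560 + 24.207960 = 44.353560 u
Δm = 44.353560 − 43.94451 = 0.409050 u
E_B = 0.409050 × 931.49 = 381.026 MeV
Per nucleus in joules: 381.026 MeV × 1.602e-13 J/MeV = 6.1040e-11 J
Per mole: 6.1040e-11 J × 6.022e23 mol⁻¹ = 3.6758e+13 J/mol

3.68e+10 kJ/mol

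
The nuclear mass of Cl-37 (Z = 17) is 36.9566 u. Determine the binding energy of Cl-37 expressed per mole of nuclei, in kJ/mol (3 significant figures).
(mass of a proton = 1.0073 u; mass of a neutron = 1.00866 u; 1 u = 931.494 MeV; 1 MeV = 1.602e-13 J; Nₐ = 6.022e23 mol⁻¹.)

The nucleus contains 17 protons and 37 − 17 = 20 neutrons.
Σm = 17·m_p + 20·m_n = 17.1241 + 20.17320 = 37.29730 u
The mass defect is 37.29730 − 36.9566 = 0.34070 u.
Converting to energy: 0.34070 u × 931.494 MeV/u = 317.360 MeV
Per nucleus in joules: 317.360 MeV × 1.602e-13 J/MeV = 5.0841e-11 J
Per mole: 5.0841e-11 J × 6.022e23 mol⁻¹ = 3.0616e+13 J/mol

3.06e+10 kJ/mol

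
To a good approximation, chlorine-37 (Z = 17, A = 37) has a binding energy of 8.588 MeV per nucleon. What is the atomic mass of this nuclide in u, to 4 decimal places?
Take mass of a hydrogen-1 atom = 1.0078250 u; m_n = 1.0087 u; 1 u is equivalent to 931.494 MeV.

Total binding energy = 37 × 8.588 = 317.756 MeV
Mass defect = 317.756 MeV / (931.494 MeV/u) = 0.341125 u
Constituent mass = 17(1.0078250) + 20(1.0087) = 37.3070250 u
Atomic mass = 37.3070250 − 0.341125 = 36.9659000 u ≈ 36.9659 u (to 4 decimal places)

36.9659 u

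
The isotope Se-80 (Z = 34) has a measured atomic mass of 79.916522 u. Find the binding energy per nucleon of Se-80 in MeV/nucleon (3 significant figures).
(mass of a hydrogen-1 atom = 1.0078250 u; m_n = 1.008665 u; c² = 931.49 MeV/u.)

8.71 MeV/nucleon

With 34 protons and 46 neutrons (A = 80):
Mass of separated nucleons = 34(1.0078250) + 46(1.008665) = 34.2660500 + 46.398590 = 80.6646400 u
The mass defect is 80.6646400 − 79.916522 = 0.7481180 u.
Binding energy = Δm·c² = 0.7481180 × 931.49 MeV/u = 696.864 MeV
BE/A = 696.864 MeV / 80 = 8.711 MeV/nucleon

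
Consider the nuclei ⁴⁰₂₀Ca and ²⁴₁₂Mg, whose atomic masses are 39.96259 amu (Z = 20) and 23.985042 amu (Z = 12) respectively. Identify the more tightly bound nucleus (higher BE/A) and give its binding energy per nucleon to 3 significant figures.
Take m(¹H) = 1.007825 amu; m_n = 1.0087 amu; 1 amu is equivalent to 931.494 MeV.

⁴⁰₂₀Ca; 8.57 MeV/nucleon

⁴⁰₂₀Ca: Σm = 20(1.007825) + 20(1.0087) = 40.330500 amu; Δm = 0.367910 amu; E_B = 342.71 MeV; E_B/A = 8.568 MeV
²⁴₁₂Mg: Σm = 12(1.007825) + 12(1.0087) = 24.198300 amu; Δm = 0.213258 amu; E_B = 198.65 MeV; E_B/A = 8.277 MeV
⁴⁰₂₀Ca has the higher binding energy per nucleon, so it is the more tightly bound nucleus.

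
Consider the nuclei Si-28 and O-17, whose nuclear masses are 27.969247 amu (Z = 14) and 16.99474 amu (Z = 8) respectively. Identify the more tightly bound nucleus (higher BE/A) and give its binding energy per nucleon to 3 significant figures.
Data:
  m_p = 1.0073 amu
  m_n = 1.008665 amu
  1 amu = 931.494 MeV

Si-28; 8.46 MeV/nucleon

Si-28: Σm = 14(1.0073) + 14(1.008665) = 28.223510 amu; Δm = 0.254263 amu; E_B = 236.84 MeV; E_B/A = 8.459 MeV
O-17: Σm = 8(1.0073) + 9(1.008665) = 17.136385 amu; Δm = 0.141645 amu; E_B = 131.94 MeV; E_B/A = 7.761 MeV
Si-28 has the higher binding energy per nucleon, so it is the more tightly bound nucleus.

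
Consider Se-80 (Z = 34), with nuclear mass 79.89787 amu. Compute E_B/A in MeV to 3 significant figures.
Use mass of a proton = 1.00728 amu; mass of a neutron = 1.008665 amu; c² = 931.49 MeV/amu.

8.71 MeV/nucleon

Σm = 34·m_p + 46·m_n = 34.24752 + 46.398590 = 80.646110 amu
The mass defect is 80.646110 − 79.89787 = 0.748240 amu.
E_B = 0.748240 × 931.49 = 696.978 MeV
Dividing by A = 80 gives 8.712 MeV per nucleon.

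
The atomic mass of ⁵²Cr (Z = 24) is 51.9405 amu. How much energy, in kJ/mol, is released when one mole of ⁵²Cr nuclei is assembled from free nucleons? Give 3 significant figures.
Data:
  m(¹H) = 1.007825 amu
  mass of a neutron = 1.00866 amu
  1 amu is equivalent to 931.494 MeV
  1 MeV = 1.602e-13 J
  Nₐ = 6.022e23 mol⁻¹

Total constituent mass: 24 × 1.007825 + 28 × 1.00866 = 52.430280 amu
The mass defect is 52.430280 − 51.9405 = 0.489780 amu.
E_B = 0.489780 × 931.494 = 456.227 MeV
Per nucleus in joules: 456.227 MeV × 1.602e-13 J/MeV = 7.3088e-11 J
Per mole: 7.3088e-11 J × 6.022e23 mol⁻¹ = 4.4014e+13 J/mol

4.40e+10 kJ/mol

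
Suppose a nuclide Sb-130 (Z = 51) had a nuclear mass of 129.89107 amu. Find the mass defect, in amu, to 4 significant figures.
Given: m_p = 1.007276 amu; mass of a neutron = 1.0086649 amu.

The nucleus contains 51 protons and 130 − 51 = 79 neutrons.
Mass of separated nucleons = 51(1.007276) + 79(1.0086649) = 51.371076 + 79.6845271 = 131.0556031 amu
The mass defect is 131.0556031 − 129.89107 = 1.1645331 amu.

1.165 amu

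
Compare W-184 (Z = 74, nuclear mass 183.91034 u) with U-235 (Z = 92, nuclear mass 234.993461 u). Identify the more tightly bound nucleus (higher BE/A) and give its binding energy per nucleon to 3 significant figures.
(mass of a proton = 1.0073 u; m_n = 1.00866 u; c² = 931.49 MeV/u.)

W-184: Σm = 74(1.0073) + 110(1.00866) = 185.49280 u; Δm = 1.58246 u; E_B = 1474.0 MeV; E_B/A = 8.011 MeV
U-235: Σm = 92(1.0073) + 143(1.00866) = 236.90998 u; Δm = 1.916519 u; E_B = 1785.2 MeV; E_B/A = 7.597 MeV
W-184 has the higher binding energy per nucleon, so it is the more tightly bound nucleus.

W-184; 8.01 MeV/nucleon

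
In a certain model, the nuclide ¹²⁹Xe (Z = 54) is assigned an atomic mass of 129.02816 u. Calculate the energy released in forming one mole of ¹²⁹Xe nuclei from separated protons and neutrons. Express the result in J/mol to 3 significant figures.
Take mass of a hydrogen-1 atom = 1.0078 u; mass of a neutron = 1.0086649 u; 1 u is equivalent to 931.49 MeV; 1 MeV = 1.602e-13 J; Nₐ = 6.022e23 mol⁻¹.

With 54 protons and 75 neutrons (A = 129):
Σm = 54·m(¹H) + 75·m_n = 54.4212 + 75.6498675 = 130.0710675 u
The mass defect is 130.0710675 − 129.02816 = 1.0429075 u.
Binding energy = Δm·c² = 1.0429075 × 931.49 MeV/u = 971.458 MeV
Per nucleus in joules: 971.458 MeV × 1.602e-13 J/MeV = 1.5563e-10 J
Per mole: 1.5563e-10 J × 6.022e23 mol⁻¹ = 9.3720e+13 J/mol

9.37e+13 J/mol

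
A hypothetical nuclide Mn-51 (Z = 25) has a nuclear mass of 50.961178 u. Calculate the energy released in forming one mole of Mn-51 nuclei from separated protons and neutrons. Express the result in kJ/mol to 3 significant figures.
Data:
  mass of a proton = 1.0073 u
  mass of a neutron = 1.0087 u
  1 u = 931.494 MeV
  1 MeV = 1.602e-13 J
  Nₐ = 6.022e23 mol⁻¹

Total constituent mass: 25 × 1.0073 + 26 × 1.0087 = 51.4087 u
Mass defect Δm = 51.4087 − 50.961178 = 0.447522 u
E_B = 0.447522 × 931.494 = 416.864 MeV
Per nucleus in joules: 416.864 MeV × 1.602e-13 J/MeV = 6.6782e-11 J
Per mole: 6.6782e-11 J × 6.022e23 mol⁻¹ = 4.0216e+13 J/mol

4.02e+10 kJ/mol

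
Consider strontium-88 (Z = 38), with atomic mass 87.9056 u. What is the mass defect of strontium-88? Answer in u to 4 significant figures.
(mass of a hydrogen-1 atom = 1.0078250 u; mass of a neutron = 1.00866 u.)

The nucleus contains 38 protons and 88 − 38 = 50 neutrons.
Σm = 38·m(¹H) + 50·m_n = 38.2973500 + 50.43300 = 88.7303500 u
The mass defect is 88.7303500 − 87.9056 = 0.8247500 u.

0.8248 u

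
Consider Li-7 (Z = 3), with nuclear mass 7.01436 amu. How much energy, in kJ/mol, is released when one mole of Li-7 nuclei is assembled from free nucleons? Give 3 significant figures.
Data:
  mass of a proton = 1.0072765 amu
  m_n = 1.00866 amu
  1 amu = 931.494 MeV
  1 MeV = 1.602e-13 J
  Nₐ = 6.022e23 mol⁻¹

3.78e+09 kJ/mol

Z = 3, so N = A − Z = 7 − 3 = 4.
Σm = 3·m_p + 4·m_n = 3.0218295 + 4.03464 = 7.0564695 amu
Mass defect Δm = 7.0564695 − 7.01436 = 0.0421095 amu
Binding energy = Δm·c² = 0.0421095 × 931.494 MeV/amu = 39.2247 MeV
Per nucleus in joules: 39.2247 MeV × 1.602e-13 J/MeV = 6.2838e-12 J
Per mole: 6.2838e-12 J × 6.022e23 mol⁻¹ = 3.7841e+12 J/mol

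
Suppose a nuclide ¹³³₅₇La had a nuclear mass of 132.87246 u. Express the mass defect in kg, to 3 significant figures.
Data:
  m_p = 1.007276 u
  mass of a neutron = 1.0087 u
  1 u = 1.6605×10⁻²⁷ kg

2.00e-27 kg

With 57 protons and 76 neutrons (A = 133):
Σm = 57·m_p + 76·m_n = 57.414732 + 76.6612 = 134.075932 u
Δm = 134.075932 − 132.87246 = 1.203472 u
In SI units: 1.203472 u × 1.6605×10⁻²⁷ kg/u = 1.9984e-27 kg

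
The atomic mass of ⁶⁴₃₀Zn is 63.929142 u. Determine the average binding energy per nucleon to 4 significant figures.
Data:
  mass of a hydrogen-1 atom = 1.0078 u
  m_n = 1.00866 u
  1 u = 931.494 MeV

8.723 MeV/nucleon

Z = 30, so N = A − Z = 64 − 30 = 34.
Mass of separated nucleons = 30(1.0078) + 34(1.00866) = 30.2340 + 34.29444 = 64.52844 u
Δm = 64.52844 − 63.929142 = 0.599298 u
Converting to energy: 0.599298 u × 931.494 MeV/u = 558.242 MeV
BE/A = 558.242 MeV / 64 = 8.723 MeV/nucleon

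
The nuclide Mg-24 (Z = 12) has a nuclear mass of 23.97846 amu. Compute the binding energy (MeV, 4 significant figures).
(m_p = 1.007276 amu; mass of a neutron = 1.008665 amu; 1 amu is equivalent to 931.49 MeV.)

With 12 protons and 12 neutrons (A = 24):
Σm = 12·m_p + 12·m_n = 12.087312 + 12.103980 = 24.191292 amu
Δm = 24.191292 − 23.97846 = 0.212832 amu
E_B = 0.212832 × 931.49 = 198.251 MeV

198.3 MeV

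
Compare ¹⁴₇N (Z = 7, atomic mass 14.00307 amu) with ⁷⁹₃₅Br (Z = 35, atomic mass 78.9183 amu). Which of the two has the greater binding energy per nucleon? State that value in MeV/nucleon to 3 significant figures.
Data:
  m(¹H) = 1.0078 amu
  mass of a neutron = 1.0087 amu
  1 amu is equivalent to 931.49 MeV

¹⁴₇N: Σm = 7(1.0078) + 7(1.0087) = 14.1155 amu; Δm = 0.11243 amu; E_B = 104.73 MeV; E_B/A = 7.481 MeV
⁷⁹₃₅Br: Σm = 35(1.0078) + 44(1.0087) = 79.6558 amu; Δm = 0.7375 amu; E_B = 686.97 MeV; E_B/A = 8.696 MeV
⁷⁹₃₅Br has the higher binding energy per nucleon, so it is the more tightly bound nucleus.

⁷⁹₃₅Br; 8.70 MeV/nucleon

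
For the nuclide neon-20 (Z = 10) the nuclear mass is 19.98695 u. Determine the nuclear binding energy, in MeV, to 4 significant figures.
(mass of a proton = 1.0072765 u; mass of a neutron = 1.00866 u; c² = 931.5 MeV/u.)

Σm = 10·m_p + 10·m_n = 10.0727650 + 10.08660 = 20.1593650 u
Mass defect Δm = 20.1593650 − 19.98695 = 0.1724150 u
Binding energy = Δm·c² = 0.1724150 × 931.5 MeV/u = 160.605 MeV

160.6 MeV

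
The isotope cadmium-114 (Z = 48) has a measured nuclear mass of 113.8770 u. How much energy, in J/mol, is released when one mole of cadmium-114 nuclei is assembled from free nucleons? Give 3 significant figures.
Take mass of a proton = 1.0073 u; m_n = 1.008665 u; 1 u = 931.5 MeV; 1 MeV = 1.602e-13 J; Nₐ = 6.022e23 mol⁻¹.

9.39e+13 J/mol

The nucleus contains 48 protons and 114 − 48 = 66 neutrons.
Mass of separated nucleons = 48(1.0073) + 66(1.008665) = 48.3504 + 66.571890 = 114.922290 u
The mass defect is 114.922290 − 113.8770 = 1.045290 u.
Binding energy = Δm·c² = 1.045290 × 931.5 MeV/u = 973.688 MeV
Per nucleus in joules: 973.688 MeV × 1.602e-13 J/MeV = 1.5598e-10 J
Per mole: 1.5598e-10 J × 6.022e23 mol⁻¹ = 9.3931e+13 J/mol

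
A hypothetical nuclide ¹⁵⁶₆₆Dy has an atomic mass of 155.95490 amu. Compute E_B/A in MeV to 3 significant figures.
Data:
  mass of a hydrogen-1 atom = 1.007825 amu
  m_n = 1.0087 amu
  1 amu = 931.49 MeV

Σm = 66·m(¹H) + 90·m_n = 66.516450 + 90.7830 = 157.299450 amu
Mass defect Δm = 157.299450 − 155.95490 = 1.344550 amu
Converting to energy: 1.344550 amu × 931.49 MeV/amu = 1252.43 MeV
BE/A = 1252.43 MeV / 156 = 8.028 MeV/nucleon

8.03 MeV/nucleon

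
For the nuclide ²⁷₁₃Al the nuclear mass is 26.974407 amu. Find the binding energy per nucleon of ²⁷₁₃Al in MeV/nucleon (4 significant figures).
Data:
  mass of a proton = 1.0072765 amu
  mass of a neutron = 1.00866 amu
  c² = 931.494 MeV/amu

Mass of separated nucleons = 13(1.0072765) + 14(1.00866) = 13.0945945 + 14.12124 = 27.2158345 amu
The mass defect is 27.2158345 − 26.974407 = 0.2414275 amu.
Binding energy = Δm·c² = 0.2414275 × 931.494 MeV/amu = 224.888 MeV
BE/A = 224.888 MeV / 27 = 8.329 MeV/nucleon

8.329 MeV/nucleon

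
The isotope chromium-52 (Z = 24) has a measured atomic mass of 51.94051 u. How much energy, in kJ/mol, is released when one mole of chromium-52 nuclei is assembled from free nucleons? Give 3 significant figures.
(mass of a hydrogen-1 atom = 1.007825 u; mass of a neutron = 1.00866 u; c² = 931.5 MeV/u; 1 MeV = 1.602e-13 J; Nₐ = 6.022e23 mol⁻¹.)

With 24 protons and 28 neutrons (A = 52):
Total constituent mass: 24 × 1.007825 + 28 × 1.00866 = 52.430280 u
The mass defect is 52.430280 − 51.94051 = 0.489770 u.
Converting to energy: 0.489770 u × 931.5 MeV/u = 456.221 MeV
Per nucleus in joules: 456.221 MeV × 1.602e-13 J/MeV = 7.3087e-11 J
Per mole: 7.3087e-11 J × 6.022e23 mol⁻¹ = 4.4013e+13 J/mol

4.40e+10 kJ/mol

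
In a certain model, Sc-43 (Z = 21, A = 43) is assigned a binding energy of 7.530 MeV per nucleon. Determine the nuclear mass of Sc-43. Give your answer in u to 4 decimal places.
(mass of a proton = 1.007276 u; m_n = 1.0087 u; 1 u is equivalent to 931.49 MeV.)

Total binding energy = 43 × 7.530 = 323.790 MeV
Mass defect = 323.790 MeV / (931.49 MeV/u) = 0.347604 u
Constituent mass = 21(1.007276) + 22(1.0087) = 43.344196 u
Nuclear mass = 43.344196 − 0.347604 = 42.996592 u ≈ 42.9966 u (to 4 decimal places)

42.9966 u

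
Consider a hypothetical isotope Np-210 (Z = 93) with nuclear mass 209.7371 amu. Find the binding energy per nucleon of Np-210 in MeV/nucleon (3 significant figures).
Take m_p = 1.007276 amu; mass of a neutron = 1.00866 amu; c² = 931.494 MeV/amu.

8.66 MeV/nucleon

Z = 93, so N = A − Z = 210 − 93 = 117.
Mass of separated nucleons = 93(1.007276) + 117(1.00866) = 93.676668 + 118.01322 = 211.689888 amu
The mass defect is 211.689888 − 209.7371 = 1.952788 amu.
Binding energy = Δm·c² = 1.952788 × 931.494 MeV/amu = 1819.01 MeV
Per nucleon: 1819.01 / 210 = 8.662 MeV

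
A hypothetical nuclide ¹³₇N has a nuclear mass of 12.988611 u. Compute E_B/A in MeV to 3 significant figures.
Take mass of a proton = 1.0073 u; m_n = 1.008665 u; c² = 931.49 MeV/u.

8.20 MeV/nucleon

With 7 protons and 6 neutrons (A = 13):
Σm = 7·m_p + 6·m_n = 7.0511 + 6.051990 = 13.103090 u
The mass defect is 13.103090 − 12.988611 = 0.114479 u.
E_B = 0.114479 × 931.49 = 106.636 MeV
Dividing by A = 13 gives 8.203 MeV per nucleon.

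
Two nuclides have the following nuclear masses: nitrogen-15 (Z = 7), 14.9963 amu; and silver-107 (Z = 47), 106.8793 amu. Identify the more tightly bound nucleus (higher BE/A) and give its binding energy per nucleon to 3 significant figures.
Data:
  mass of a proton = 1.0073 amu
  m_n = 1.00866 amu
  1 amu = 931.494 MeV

nitrogen-15: Σm = 7(1.0073) + 8(1.00866) = 15.12038 amu; Δm = 0.12408 amu; E_B = 115.58 MeV; E_B/A = 7.705 MeV
silver-107: Σm = 47(1.0073) + 60(1.00866) = 107.86270 amu; Δm = 0.98340 amu; E_B = 916.03 MeV; E_B/A = 8.561 MeV
silver-107 has the higher binding energy per nucleon, so it is the more tightly bound nucleus.

silver-107; 8.56 MeV/nucleon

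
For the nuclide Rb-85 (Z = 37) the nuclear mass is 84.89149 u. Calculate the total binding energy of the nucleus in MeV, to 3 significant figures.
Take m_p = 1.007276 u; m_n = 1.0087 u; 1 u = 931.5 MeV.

741 MeV

Z = 37, so N = A − Z = 85 − 37 = 48.
Total constituent mass: 37 × 1.007276 + 48 × 1.0087 = 85.686812 u
Mass defect Δm = 85.686812 − 84.89149 = 0.795322 u
Converting to energy: 0.795322 u × 931.5 MeV/u = 740.842 MeV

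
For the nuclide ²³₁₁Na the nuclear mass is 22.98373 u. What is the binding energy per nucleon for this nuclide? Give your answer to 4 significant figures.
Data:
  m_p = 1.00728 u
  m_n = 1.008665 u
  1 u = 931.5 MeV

With 11 protons and 12 neutrons (A = 23):
Mass of separated nucleons = 11(1.00728) + 12(1.008665) = 11.08008 + 12.103980 = 23.184060 u
Δm = 23.184060 − 22.98373 = 0.200330 u
E_B = 0.200330 × 931.5 = 186.607 MeV
BE/A = 186.607 MeV / 23 = 8.113 MeV/nucleon

8.113 MeV/nucleon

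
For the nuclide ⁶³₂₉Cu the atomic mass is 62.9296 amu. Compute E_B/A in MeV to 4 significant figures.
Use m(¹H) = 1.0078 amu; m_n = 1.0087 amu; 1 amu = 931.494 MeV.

8.759 MeV/nucleon

Z = 29, so N = A − Z = 63 − 29 = 34.
Mass of separated nucleons = 29(1.0078) + 34(1.0087) = 29.2262 + 34.2958 = 63.5220 amu
Δm = 63.5220 − 62.9296 = 0.5924 amu
E_B = 0.5924 × 931.494 = 551.817 MeV
BE/A = 551.817 MeV / 63 = 8.759 MeV/nucleon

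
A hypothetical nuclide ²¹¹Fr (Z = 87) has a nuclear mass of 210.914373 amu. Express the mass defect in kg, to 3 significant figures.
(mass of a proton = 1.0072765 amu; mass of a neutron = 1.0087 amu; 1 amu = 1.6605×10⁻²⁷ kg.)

2.98e-27 kg

Mass of separated nucleons = 87(1.0072765) + 124(1.0087) = 87.6330555 + 125.0788 = 212.7118555 amu
The mass defect is 212.7118555 − 210.914373 = 1.7974825 amu.
In SI units: 1.7974825 amu × 1.6605×10⁻²⁷ kg/amu = 2.9847e-27 kg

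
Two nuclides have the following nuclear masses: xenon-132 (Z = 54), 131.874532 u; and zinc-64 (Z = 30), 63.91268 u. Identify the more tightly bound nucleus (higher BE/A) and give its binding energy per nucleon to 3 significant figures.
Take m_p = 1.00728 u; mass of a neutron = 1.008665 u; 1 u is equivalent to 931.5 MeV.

zinc-64; 8.74 MeV/nucleon

xenon-132: Σm = 54(1.00728) + 78(1.008665) = 133.068990 u; Δm = 1.194458 u; E_B = 1112.6 MeV; E_B/A = 8.429 MeV
zinc-64: Σm = 30(1.00728) + 34(1.008665) = 64.513010 u; Δm = 0.600330 u; E_B = 559.21 MeV; E_B/A = 8.738 MeV
zinc-64 has the higher binding energy per nucleon, so it is the more tightly bound nucleus.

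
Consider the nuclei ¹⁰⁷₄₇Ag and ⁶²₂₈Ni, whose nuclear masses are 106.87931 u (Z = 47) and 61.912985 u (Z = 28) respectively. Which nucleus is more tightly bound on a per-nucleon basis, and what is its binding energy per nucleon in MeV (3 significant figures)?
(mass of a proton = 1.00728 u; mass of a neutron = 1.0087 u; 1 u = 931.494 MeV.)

¹⁰⁷₄₇Ag: Σm = 47(1.00728) + 60(1.0087) = 107.86416 u; Δm = 0.98485 u; E_B = 917.38 MeV; E_B/A = 8.574 MeV
⁶²₂₈Ni: Σm = 28(1.00728) + 34(1.0087) = 62.49964 u; Δm = 0.586655 u; E_B = 546.47 MeV; E_B/A = 8.814 MeV
⁶²₂₈Ni has the higher binding energy per nucleon, so it is the more tightly bound nucleus.

⁶²₂₈Ni; 8.81 MeV/nucleon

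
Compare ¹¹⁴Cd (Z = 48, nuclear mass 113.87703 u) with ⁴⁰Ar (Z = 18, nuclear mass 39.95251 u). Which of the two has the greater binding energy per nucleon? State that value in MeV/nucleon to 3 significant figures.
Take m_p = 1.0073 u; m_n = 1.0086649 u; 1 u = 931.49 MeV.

⁴⁰Ar; 8.61 MeV/nucleon

¹¹⁴Cd: Σm = 48(1.0073) + 66(1.0086649) = 114.9222834 u; Δm = 1.0452534 u; E_B = 973.64 MeV; E_B/A = 8.541 MeV
⁴⁰Ar: Σm = 18(1.0073) + 22(1.0086649) = 40.3220278 u; Δm = 0.3695178 u; E_B = 344.20 MeV; E_B/A = 8.605 MeV
⁴⁰Ar has the higher binding energy per nucleon, so it is the more tightly bound nucleus.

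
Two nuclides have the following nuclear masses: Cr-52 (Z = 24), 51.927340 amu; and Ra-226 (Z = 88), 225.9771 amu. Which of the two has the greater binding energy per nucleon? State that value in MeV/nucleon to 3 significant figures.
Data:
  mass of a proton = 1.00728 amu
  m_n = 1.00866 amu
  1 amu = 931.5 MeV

Cr-52; 8.78 MeV/nucleon

Cr-52: Σm = 24(1.00728) + 28(1.00866) = 52.41720 amu; Δm = 0.489860 amu; E_B = 456.30 MeV; E_B/A = 8.775 MeV
Ra-226: Σm = 88(1.00728) + 138(1.00866) = 227.83572 amu; Δm = 1.85862 amu; E_B = 1731.3 MeV; E_B/A = 7.661 MeV
Cr-52 has the higher binding energy per nucleon, so it is the more tightly bound nucleus.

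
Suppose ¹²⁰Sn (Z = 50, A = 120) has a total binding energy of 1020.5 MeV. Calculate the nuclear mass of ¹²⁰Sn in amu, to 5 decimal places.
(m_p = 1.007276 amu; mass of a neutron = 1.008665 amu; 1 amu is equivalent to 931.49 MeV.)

Mass defect = 1020.5 MeV / (931.49 MeV/amu) = 1.0955566 amu
Constituent mass = 50(1.007276) + 70(1.008665) = 120.970350 amu
Nuclear mass = 120.970350 − 1.0955566 = 119.8747934 amu ≈ 119.87479 amu (to 5 decimal places)

119.87479 amu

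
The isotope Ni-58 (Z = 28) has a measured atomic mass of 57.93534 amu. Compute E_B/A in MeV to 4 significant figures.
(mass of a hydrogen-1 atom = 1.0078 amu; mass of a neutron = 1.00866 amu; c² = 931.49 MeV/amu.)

Z = 28, so N = A − Z = 58 − 28 = 30.
Σm = 28·m(¹H) + 30·m_n = 28.2184 + 30.25980 = 58.47820 amu
Δm = 58.47820 − 57.93534 = 0.54286 amu
Converting to energy: 0.54286 amu × 931.49 MeV/amu = 505.669 MeV
BE/A = 505.669 MeV / 58 = 8.718 MeV/nucleon

8.718 MeV/nucleon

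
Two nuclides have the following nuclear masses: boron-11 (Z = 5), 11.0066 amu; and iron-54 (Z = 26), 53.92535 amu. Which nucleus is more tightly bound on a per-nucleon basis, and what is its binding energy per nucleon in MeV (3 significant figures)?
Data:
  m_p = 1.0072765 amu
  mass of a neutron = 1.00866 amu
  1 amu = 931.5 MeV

boron-11: Σm = 5(1.0072765) + 6(1.00866) = 11.0883425 amu; Δm = 0.0817425 amu; E_B = 76.143 MeV; E_B/A = 6.922 MeV
iron-54: Σm = 26(1.0072765) + 28(1.00866) = 54.4316690 amu; Δm = 0.5063190 amu; E_B = 471.64 MeV; E_B/A = 8.734 MeV
iron-54 has the higher binding energy per nucleon, so it is the more tightly bound nucleus.

iron-54; 8.73 MeV/nucleon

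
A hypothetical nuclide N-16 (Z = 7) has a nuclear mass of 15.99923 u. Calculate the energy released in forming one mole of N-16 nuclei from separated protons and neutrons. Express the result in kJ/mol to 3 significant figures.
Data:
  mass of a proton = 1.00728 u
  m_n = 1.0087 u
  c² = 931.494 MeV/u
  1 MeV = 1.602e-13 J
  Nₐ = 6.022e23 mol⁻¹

1.17e+10 kJ/mol

The nucleus contains 7 protons and 16 − 7 = 9 neutrons.
Mass of separated nucleons = 7(1.00728) + 9(1.0087) = 7.05096 + 9.0783 = 16.12926 u
The mass defect is 16.12926 − 15.99923 = 0.13003 u.
E_B = 0.13003 × 931.494 = 121.122 MeV
Per nucleus in joules: 121.122 MeV × 1.602e-13 J/MeV = 1.9404e-11 J
Per mole: 1.9404e-11 J × 6.022e23 mol⁻¹ = 1.1685e+13 J/mol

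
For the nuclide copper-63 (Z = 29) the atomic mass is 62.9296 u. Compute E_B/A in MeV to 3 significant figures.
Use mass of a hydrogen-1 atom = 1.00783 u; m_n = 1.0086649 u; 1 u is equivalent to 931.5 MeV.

Mass of separated nucleons = 29(1.00783) + 34(1.0086649) = 29.22707 + 34.2946066 = 63.5216766 u
Δm = 63.5216766 − 62.9296 = 0.5920766 u
E_B = 0.5920766 × 931.5 = 551.519 MeV
BE/A = 551.519 MeV / 63 = 8.754 MeV/nucleon

8.75 MeV/nucleon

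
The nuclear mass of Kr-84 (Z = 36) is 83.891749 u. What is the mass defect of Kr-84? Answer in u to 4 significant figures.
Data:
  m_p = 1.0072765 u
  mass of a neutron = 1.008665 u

Z = 36, so N = A − Z = 84 − 36 = 48.
Σm = 36·m_p + 48·m_n = 36.2619540 + 48.415920 = 84.6778740 u
Mass defect Δm = 84.6778740 − 83.891749 = 0.7861250 u

0.7861 u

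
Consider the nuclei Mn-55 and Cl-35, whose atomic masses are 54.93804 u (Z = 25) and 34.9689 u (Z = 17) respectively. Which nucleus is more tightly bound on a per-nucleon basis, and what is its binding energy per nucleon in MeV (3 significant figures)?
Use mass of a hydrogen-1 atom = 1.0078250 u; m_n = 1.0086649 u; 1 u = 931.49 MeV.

Mn-55: Σm = 25(1.0078250) + 30(1.0086649) = 55.4555720 u; Δm = 0.5175320 u; E_B = 482.08 MeV; E_B/A = 8.765 MeV
Cl-35: Σm = 17(1.0078250) + 18(1.0086649) = 35.2889932 u; Δm = 0.3200932 u; E_B = 298.16 MeV; E_B/A = 8.519 MeV
Mn-55 has the higher binding energy per nucleon, so it is the more tightly bound nucleus.

Mn-55; 8.77 MeV/nucleon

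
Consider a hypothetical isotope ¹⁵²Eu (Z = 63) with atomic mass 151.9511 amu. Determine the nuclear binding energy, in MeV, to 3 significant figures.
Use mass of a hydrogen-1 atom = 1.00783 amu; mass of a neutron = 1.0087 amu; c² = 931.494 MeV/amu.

Z = 63, so N = A − Z = 152 − 63 = 89.
Σm = 63·m(¹H) + 89·m_n = 63.49329 + 89.7743 = 153.26759 amu
The mass defect is 153.26759 − 151.9511 = 1.31649 amu.
E_B = 1.31649 × 931.494 = 1226.30 MeV

1230 MeV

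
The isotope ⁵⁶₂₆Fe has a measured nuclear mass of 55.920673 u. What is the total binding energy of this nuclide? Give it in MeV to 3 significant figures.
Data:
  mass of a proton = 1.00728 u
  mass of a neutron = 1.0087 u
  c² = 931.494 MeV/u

493 MeV

Z = 26, so N = A − Z = 56 − 26 = 30.
Total constituent mass: 26 × 1.00728 + 30 × 1.0087 = 56.45028 u
Δm = 56.45028 − 55.920673 = 0.529607 u
Binding energy = Δm·c² = 0.529607 × 931.494 MeV/u = 493.326 MeV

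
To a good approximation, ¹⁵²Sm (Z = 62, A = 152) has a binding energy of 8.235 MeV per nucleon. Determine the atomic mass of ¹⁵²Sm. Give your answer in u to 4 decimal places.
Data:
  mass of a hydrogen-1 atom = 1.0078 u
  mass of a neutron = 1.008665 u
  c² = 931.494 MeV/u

151.9197 u

Total binding energy = 152 × 8.235 = 1251.720 MeV
Mass defect = 1251.720 MeV / (931.494 MeV/u) = 1.343777 u
Constituent mass = 62(1.0078) + 90(1.008665) = 153.263450 u
Atomic mass = 153.263450 − 1.343777 = 151.919673 u ≈ 151.9197 u (to 4 decimal places)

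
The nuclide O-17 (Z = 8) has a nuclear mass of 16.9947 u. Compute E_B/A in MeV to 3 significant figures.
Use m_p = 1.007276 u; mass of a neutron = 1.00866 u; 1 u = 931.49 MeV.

Mass of separated nucleons = 8(1.007276) + 9(1.00866) = 8.058208 + 9.07794 = 17.136148 u
The mass defect is 17.136148 − 16.9947 = 0.141448 u.
Binding energy = Δm·c² = 0.141448 × 931.49 MeV/u = 131.757 MeV
BE/A = 131.757 MeV / 17 = 7.750 MeV/nucleon

7.75 MeV/nucleon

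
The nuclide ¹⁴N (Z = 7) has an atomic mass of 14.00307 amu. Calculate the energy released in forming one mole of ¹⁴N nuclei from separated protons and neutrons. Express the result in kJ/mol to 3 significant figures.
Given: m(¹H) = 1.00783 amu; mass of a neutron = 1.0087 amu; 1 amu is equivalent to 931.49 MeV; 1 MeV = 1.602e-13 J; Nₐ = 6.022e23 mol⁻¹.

1.01e+10 kJ/mol

The nucleus contains 7 protons and 14 − 7 = 7 neutrons.
Total constituent mass: 7 × 1.00783 + 7 × 1.0087 = 14.11571 amu
The mass defect is 14.11571 − 14.00307 = 0.11264 amu.
E_B = 0.11264 × 931.49 = 104.923 MeV
Per nucleus in joules: 104.923 MeV × 1.602e-13 J/MeV = 1.6809e-11 J
Per mole: 1.6809e-11 J × 6.022e23 mol⁻¹ = 1.0122e+13 J/mol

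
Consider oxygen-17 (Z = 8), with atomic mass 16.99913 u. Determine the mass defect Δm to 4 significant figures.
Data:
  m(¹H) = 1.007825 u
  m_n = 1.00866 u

0.1414 u

Σm = 8·m(¹H) + 9·m_n = 8.062600 + 9.07794 = 17.140540 u
The mass defect is 17.140540 − 16.99913 = 0.141410 u.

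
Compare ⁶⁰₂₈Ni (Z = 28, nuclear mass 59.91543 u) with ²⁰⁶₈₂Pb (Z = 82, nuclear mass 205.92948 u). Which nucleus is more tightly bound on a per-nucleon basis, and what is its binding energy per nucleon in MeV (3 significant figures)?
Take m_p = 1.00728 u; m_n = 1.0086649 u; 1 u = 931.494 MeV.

⁶⁰₂₈Ni; 8.78 MeV/nucleon

⁶⁰₂₈Ni: Σm = 28(1.00728) + 32(1.0086649) = 60.4811168 u; Δm = 0.5656868 u; E_B = 526.93 MeV; E_B/A = 8.782 MeV
²⁰⁶₈₂Pb: Σm = 82(1.00728) + 124(1.0086649) = 207.6714076 u; Δm = 1.7419276 u; E_B = 1622.6 MeV; E_B/A = 7.877 MeV
⁶⁰₂₈Ni has the higher binding energy per nucleon, so it is the more tightly bound nucleus.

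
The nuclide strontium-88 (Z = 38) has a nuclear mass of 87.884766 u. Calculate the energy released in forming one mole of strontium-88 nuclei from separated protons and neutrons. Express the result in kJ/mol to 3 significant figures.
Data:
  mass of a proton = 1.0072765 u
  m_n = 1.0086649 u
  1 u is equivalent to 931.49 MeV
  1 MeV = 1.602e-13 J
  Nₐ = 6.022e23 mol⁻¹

7.41e+10 kJ/mol

Z = 38, so N = A − Z = 88 − 38 = 50.
Total constituent mass: 38 × 1.0072765 + 50 × 1.0086649 = 88.7097520 u
Δm = 88.7097520 − 87.884766 = 0.8249860 u
E_B = 0.8249860 × 931.49 = 768.466 MeV
Per nucleus in joules: 768.466 MeV × 1.602e-13 J/MeV = 1.2311e-10 J
Per mole: 1.2311e-10 J × 6.022e23 mol⁻¹ = 7.4137e+13 J/mol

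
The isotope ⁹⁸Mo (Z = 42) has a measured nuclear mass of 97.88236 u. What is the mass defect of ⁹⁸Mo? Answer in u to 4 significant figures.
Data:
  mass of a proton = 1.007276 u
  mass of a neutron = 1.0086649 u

0.9085 u

The nucleus contains 42 protons and 98 − 42 = 56 neutrons.
Σm = 42·m_p + 56·m_n = 42.305592 + 56.4852344 = 98.7908264 u
Mass defect Δm = 98.7908264 − 97.88236 = 0.9084664 u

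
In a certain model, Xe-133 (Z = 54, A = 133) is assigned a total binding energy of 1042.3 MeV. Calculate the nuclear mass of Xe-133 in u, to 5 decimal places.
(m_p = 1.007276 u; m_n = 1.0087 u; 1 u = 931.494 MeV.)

Mass defect = 1042.3 MeV / (931.494 MeV/u) = 1.1189551 u
Constituent mass = 54(1.007276) + 79(1.0087) = 134.080204 u
Nuclear mass = 134.080204 − 1.1189551 = 132.9612489 u ≈ 132.96125 u (to 5 decimal places)

132.96125 u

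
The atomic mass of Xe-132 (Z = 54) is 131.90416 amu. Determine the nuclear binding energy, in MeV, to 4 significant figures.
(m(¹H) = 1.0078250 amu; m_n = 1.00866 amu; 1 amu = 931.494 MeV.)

The nucleus contains 54 protons and 132 − 54 = 78 neutrons.
Mass of separated nucleons = 54(1.0078250) + 78(1.00866) = 54.4225500 + 78.67548 = 133.0980300 amu
Δm = 133.0980300 − 131.90416 = 1.1938700 amu
E_B = 1.1938700 × 931.494 = 1112.08 MeV

1112 MeV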